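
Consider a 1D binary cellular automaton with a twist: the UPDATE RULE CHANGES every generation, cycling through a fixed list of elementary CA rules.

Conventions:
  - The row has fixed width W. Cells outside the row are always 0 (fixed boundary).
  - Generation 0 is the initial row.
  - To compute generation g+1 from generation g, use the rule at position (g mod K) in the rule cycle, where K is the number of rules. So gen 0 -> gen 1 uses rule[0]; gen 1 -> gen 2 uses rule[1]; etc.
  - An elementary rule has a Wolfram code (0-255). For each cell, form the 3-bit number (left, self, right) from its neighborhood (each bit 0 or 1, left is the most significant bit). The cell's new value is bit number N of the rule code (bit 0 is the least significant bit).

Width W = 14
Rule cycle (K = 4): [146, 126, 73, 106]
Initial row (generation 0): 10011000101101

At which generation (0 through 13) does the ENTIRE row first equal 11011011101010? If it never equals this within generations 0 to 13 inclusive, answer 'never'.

Gen 0: 10011000101101
Gen 1 (rule 146): 01100101000000
Gen 2 (rule 126): 11111111100000
Gen 3 (rule 73): 10000000101111
Gen 4 (rule 106): 00000001011001
Gen 5 (rule 146): 00000010000110
Gen 6 (rule 126): 00000111001111
Gen 7 (rule 73): 11110101001001
Gen 8 (rule 106): 10011010010010
Gen 9 (rule 146): 01100001101101
Gen 10 (rule 126): 11110011111111
Gen 11 (rule 73): 10010010000001
Gen 12 (rule 106): 00100100000010
Gen 13 (rule 146): 01011010000101

Answer: never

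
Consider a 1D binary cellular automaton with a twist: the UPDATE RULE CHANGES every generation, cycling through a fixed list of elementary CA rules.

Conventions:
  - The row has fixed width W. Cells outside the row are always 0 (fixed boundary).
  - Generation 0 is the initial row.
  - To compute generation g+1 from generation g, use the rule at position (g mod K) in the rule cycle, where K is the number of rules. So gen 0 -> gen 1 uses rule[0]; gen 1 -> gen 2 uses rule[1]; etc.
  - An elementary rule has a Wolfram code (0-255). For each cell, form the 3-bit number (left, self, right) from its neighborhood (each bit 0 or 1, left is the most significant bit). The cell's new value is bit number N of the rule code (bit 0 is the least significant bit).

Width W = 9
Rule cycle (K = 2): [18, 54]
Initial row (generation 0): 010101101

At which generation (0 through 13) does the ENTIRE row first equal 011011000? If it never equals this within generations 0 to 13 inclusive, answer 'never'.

Gen 0: 010101101
Gen 1 (rule 18): 100000000
Gen 2 (rule 54): 110000000
Gen 3 (rule 18): 001000000
Gen 4 (rule 54): 011100000
Gen 5 (rule 18): 100010000
Gen 6 (rule 54): 110111000
Gen 7 (rule 18): 000000100
Gen 8 (rule 54): 000001110
Gen 9 (rule 18): 000010001
Gen 10 (rule 54): 000111011
Gen 11 (rule 18): 001000000
Gen 12 (rule 54): 011100000
Gen 13 (rule 18): 100010000

Answer: never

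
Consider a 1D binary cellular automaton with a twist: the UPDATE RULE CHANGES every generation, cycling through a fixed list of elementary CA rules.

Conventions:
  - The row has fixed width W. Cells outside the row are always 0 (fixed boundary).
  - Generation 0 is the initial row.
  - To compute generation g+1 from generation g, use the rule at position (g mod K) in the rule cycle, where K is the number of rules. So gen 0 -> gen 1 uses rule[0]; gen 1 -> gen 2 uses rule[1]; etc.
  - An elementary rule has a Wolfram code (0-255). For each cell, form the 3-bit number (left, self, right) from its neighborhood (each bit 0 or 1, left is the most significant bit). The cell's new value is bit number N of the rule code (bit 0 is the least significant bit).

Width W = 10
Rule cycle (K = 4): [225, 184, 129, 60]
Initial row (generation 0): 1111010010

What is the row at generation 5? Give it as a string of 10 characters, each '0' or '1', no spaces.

Answer: 1001010001

Derivation:
Gen 0: 1111010010
Gen 1 (rule 225): 0111100000
Gen 2 (rule 184): 0111010000
Gen 3 (rule 129): 0010000111
Gen 4 (rule 60): 0011000100
Gen 5 (rule 225): 1001010001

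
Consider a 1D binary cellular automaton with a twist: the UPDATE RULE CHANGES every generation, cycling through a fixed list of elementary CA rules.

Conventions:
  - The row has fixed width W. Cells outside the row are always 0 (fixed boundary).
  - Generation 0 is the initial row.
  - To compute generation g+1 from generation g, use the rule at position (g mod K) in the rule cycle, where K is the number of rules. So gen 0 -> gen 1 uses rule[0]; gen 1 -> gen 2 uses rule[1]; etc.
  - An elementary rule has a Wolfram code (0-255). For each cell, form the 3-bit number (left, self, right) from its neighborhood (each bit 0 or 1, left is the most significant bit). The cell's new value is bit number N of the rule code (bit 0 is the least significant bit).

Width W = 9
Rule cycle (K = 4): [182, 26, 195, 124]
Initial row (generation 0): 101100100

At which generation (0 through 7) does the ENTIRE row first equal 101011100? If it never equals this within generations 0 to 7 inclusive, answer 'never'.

Answer: never

Derivation:
Gen 0: 101100100
Gen 1 (rule 182): 110011110
Gen 2 (rule 26): 101110001
Gen 3 (rule 195): 000110110
Gen 4 (rule 124): 000111111
Gen 5 (rule 182): 001011110
Gen 6 (rule 26): 010010001
Gen 7 (rule 195): 100100110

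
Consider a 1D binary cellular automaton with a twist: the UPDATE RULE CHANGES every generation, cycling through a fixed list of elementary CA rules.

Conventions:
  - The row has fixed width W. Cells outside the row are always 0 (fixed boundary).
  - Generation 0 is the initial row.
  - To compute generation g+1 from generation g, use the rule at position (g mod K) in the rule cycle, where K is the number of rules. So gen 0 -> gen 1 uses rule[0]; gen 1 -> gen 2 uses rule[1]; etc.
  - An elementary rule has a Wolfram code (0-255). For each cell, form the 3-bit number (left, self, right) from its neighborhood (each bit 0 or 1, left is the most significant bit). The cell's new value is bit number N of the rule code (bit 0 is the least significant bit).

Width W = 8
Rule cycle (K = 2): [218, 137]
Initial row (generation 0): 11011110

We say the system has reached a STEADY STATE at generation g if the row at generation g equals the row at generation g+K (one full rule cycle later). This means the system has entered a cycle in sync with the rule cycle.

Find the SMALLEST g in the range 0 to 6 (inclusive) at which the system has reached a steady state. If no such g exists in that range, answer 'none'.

Answer: 5

Derivation:
Gen 0: 11011110
Gen 1 (rule 218): 11011111
Gen 2 (rule 137): 10011110
Gen 3 (rule 218): 01111111
Gen 4 (rule 137): 01111110
Gen 5 (rule 218): 11111111
Gen 6 (rule 137): 11111110
Gen 7 (rule 218): 11111111
Gen 8 (rule 137): 11111110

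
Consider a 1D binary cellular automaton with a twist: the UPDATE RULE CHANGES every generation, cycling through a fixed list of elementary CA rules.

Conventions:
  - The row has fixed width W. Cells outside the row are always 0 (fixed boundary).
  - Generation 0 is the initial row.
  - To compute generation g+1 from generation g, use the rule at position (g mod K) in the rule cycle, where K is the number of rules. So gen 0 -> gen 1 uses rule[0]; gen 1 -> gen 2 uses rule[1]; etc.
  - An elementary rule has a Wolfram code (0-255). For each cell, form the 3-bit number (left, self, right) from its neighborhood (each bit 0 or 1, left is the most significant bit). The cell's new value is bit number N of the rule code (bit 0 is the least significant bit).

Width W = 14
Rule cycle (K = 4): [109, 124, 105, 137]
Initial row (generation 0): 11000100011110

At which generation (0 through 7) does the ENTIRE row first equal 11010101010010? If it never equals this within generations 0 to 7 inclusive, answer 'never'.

Gen 0: 11000100011110
Gen 1 (rule 109): 11010101010010
Gen 2 (rule 124): 11111111111011
Gen 3 (rule 105): 10000000001111
Gen 4 (rule 137): 00111111101110
Gen 5 (rule 109): 10100000111010
Gen 6 (rule 124): 11110000101111
Gen 7 (rule 105): 10010110011001

Answer: 1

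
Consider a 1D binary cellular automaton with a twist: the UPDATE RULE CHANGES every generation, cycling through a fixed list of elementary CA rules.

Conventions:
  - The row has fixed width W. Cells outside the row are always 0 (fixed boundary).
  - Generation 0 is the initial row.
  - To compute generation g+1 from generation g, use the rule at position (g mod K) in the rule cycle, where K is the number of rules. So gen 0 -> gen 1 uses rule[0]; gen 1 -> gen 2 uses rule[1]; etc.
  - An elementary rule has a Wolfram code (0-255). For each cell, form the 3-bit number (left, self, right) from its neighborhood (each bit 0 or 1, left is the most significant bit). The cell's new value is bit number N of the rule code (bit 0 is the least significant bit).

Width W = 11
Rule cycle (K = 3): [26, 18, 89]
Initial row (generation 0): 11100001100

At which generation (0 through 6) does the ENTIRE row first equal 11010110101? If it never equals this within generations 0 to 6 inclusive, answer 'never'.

Answer: never

Derivation:
Gen 0: 11100001100
Gen 1 (rule 26): 10010011010
Gen 2 (rule 18): 01101100001
Gen 3 (rule 89): 01101111100
Gen 4 (rule 26): 11001000010
Gen 5 (rule 18): 00110100101
Gen 6 (rule 89): 10110010000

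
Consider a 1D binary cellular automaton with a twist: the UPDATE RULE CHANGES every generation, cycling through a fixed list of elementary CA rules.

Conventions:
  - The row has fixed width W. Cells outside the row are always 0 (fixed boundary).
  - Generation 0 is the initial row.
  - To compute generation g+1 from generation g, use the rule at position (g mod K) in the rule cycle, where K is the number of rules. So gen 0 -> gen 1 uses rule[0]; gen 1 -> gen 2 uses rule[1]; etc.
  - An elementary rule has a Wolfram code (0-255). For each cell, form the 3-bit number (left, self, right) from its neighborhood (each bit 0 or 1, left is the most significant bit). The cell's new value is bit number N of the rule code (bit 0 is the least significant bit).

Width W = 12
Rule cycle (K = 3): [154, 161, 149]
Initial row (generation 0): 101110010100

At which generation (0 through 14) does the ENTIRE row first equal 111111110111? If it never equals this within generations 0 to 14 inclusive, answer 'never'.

Gen 0: 101110010100
Gen 1 (rule 154): 001101100010
Gen 2 (rule 161): 100010001000
Gen 3 (rule 149): 111011101111
Gen 4 (rule 154): 110011001110
Gen 5 (rule 161): 000000000100
Gen 6 (rule 149): 111111110111
Gen 7 (rule 154): 111111100110
Gen 8 (rule 161): 011111000000
Gen 9 (rule 149): 001110111111
Gen 10 (rule 154): 011100111110
Gen 11 (rule 161): 001000011100
Gen 12 (rule 149): 101111001011
Gen 13 (rule 154): 001110110010
Gen 14 (rule 161): 100101000000

Answer: 6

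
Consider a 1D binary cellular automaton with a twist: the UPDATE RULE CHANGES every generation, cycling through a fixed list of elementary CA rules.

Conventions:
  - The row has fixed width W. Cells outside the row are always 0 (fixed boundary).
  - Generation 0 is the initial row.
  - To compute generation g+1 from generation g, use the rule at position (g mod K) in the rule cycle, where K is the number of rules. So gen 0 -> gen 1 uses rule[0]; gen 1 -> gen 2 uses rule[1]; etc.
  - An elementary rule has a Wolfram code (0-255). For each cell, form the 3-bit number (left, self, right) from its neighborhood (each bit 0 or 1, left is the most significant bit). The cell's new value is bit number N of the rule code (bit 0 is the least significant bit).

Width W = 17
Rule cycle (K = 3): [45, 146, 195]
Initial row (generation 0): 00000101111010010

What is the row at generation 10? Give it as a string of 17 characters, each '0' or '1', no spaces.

Answer: 10111110101111111

Derivation:
Gen 0: 00000101111010010
Gen 1 (rule 45): 11110111000110010
Gen 2 (rule 146): 01100010101001101
Gen 3 (rule 195): 10101100000010100
Gen 4 (rule 45): 11111001111011101
Gen 5 (rule 146): 01110110110001000
Gen 6 (rule 195): 10110010010110011
Gen 7 (rule 45): 11100010011100010
Gen 8 (rule 146): 01010101101010101
Gen 9 (rule 195): 10000000100000000
Gen 10 (rule 45): 10111110101111111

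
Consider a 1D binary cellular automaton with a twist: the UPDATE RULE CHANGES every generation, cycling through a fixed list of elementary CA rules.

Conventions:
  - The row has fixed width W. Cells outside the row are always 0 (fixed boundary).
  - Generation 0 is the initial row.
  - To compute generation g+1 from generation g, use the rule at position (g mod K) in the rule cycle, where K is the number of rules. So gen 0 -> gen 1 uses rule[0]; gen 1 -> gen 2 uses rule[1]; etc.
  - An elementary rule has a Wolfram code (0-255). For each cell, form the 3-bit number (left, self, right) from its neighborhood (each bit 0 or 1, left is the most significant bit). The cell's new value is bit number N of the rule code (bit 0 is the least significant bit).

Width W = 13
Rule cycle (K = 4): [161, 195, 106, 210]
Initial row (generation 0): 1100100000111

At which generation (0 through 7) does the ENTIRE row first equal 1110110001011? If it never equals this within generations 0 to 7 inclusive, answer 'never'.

Gen 0: 1100100000111
Gen 1 (rule 161): 0000001110010
Gen 2 (rule 195): 1111110110100
Gen 3 (rule 106): 1000011111000
Gen 4 (rule 210): 0100101111100
Gen 5 (rule 161): 0000010111001
Gen 6 (rule 195): 1111100011010
Gen 7 (rule 106): 1000100111100

Answer: never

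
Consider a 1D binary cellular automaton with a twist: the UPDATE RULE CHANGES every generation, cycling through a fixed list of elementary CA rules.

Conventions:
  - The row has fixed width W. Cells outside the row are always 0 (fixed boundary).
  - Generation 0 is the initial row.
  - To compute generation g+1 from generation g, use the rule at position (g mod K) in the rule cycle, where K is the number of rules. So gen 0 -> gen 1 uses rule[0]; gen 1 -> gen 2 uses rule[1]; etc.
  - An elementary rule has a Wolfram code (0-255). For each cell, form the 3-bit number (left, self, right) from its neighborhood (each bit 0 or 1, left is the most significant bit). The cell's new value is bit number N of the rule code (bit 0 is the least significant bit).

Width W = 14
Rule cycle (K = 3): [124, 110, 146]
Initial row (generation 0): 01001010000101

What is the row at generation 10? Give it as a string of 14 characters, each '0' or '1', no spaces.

Answer: 00111111101111

Derivation:
Gen 0: 01001010000101
Gen 1 (rule 124): 01101111000111
Gen 2 (rule 110): 11111001001101
Gen 3 (rule 146): 01110110110000
Gen 4 (rule 124): 01011111111000
Gen 5 (rule 110): 11110000001000
Gen 6 (rule 146): 01101000010100
Gen 7 (rule 124): 01111100011110
Gen 8 (rule 110): 11000100110010
Gen 9 (rule 146): 00101011001101
Gen 10 (rule 124): 00111111101111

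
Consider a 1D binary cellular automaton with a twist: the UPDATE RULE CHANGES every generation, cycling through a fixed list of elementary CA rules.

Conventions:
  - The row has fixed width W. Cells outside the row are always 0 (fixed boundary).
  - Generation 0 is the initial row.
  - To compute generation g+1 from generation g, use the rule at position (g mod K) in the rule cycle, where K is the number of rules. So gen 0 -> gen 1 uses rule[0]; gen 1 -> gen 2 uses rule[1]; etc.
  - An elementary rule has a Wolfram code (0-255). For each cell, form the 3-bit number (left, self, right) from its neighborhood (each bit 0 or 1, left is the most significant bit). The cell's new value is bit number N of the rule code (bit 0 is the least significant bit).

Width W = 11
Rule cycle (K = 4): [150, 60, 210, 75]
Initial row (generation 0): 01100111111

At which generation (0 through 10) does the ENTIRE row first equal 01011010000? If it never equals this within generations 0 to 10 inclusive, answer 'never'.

Answer: never

Derivation:
Gen 0: 01100111111
Gen 1 (rule 150): 10011011110
Gen 2 (rule 60): 11010110001
Gen 3 (rule 210): 01000011010
Gen 4 (rule 75): 10011111000
Gen 5 (rule 150): 11101110100
Gen 6 (rule 60): 10011001110
Gen 7 (rule 210): 01101110111
Gen 8 (rule 75): 11101010101
Gen 9 (rule 150): 01001010101
Gen 10 (rule 60): 01101111111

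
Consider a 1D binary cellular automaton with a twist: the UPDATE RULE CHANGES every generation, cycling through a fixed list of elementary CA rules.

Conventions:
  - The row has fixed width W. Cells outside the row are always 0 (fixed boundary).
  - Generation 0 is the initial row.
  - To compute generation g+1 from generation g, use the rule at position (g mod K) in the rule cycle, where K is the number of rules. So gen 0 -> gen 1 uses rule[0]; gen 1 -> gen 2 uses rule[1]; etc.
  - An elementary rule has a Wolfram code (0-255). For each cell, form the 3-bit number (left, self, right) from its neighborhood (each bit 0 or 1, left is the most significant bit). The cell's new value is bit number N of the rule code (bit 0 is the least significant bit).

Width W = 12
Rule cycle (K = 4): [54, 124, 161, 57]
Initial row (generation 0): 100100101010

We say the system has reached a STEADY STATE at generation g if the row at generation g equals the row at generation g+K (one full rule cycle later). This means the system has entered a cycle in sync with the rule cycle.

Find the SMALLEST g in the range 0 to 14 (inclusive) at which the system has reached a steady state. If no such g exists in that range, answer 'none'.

Gen 0: 100100101010
Gen 1 (rule 54): 111111111111
Gen 2 (rule 124): 100000000001
Gen 3 (rule 161): 001111111100
Gen 4 (rule 57): 101000000011
Gen 5 (rule 54): 111100000100
Gen 6 (rule 124): 100110000110
Gen 7 (rule 161): 000000110000
Gen 8 (rule 57): 111110101111
Gen 9 (rule 54): 000001110000
Gen 10 (rule 124): 000001011000
Gen 11 (rule 161): 111100100011
Gen 12 (rule 57): 100010011010
Gen 13 (rule 54): 110111100111
Gen 14 (rule 124): 111100110101
Gen 15 (rule 161): 011000001010
Gen 16 (rule 57): 010111100101
Gen 17 (rule 54): 111000011111
Gen 18 (rule 124): 101100010001

Answer: none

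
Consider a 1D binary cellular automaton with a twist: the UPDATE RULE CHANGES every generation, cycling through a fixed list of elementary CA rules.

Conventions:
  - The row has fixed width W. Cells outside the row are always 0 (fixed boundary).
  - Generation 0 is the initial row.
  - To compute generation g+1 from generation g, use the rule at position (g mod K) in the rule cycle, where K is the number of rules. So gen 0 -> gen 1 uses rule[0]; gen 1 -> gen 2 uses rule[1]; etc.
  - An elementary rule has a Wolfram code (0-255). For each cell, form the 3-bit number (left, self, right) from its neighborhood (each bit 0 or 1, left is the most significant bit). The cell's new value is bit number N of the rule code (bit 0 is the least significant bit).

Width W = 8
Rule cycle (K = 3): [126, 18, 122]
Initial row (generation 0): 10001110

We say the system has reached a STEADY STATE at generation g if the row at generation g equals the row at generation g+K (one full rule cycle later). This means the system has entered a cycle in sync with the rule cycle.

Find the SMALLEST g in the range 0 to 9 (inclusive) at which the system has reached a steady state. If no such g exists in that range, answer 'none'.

Answer: 2

Derivation:
Gen 0: 10001110
Gen 1 (rule 126): 11011011
Gen 2 (rule 18): 00000000
Gen 3 (rule 122): 00000000
Gen 4 (rule 126): 00000000
Gen 5 (rule 18): 00000000
Gen 6 (rule 122): 00000000
Gen 7 (rule 126): 00000000
Gen 8 (rule 18): 00000000
Gen 9 (rule 122): 00000000
Gen 10 (rule 126): 00000000
Gen 11 (rule 18): 00000000
Gen 12 (rule 122): 00000000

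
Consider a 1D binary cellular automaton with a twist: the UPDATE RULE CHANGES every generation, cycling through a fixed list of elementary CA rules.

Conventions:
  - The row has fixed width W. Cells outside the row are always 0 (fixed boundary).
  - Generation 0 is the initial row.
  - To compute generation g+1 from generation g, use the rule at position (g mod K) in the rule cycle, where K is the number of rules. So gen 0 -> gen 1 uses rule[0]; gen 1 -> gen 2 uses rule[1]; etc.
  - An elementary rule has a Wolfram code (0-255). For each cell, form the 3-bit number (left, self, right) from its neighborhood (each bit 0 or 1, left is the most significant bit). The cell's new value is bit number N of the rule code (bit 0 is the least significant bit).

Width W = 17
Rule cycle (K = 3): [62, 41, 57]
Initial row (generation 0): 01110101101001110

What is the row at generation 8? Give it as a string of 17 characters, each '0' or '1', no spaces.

Answer: 10110000000100011

Derivation:
Gen 0: 01110101101001110
Gen 1 (rule 62): 11001111011111001
Gen 2 (rule 41): 10001000110000000
Gen 3 (rule 57): 01100110101111111
Gen 4 (rule 62): 11011101111000000
Gen 5 (rule 41): 10110011000011111
Gen 6 (rule 57): 01101010111010000
Gen 7 (rule 62): 11011111100111000
Gen 8 (rule 41): 10110000000100011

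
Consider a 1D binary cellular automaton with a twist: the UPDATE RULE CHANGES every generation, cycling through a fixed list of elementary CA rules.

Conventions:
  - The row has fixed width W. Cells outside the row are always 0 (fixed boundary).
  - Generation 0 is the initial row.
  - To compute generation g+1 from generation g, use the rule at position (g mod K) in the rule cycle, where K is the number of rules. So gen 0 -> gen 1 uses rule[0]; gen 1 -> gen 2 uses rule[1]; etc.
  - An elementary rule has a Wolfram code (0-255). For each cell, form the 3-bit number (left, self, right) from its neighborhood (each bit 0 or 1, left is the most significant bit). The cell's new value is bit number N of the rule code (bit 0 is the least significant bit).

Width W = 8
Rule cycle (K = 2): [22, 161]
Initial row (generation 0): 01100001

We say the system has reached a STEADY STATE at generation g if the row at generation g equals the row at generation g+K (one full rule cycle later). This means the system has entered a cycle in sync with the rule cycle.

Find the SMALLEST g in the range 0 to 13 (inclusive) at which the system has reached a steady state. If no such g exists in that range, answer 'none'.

Answer: 3

Derivation:
Gen 0: 01100001
Gen 1 (rule 22): 10010011
Gen 2 (rule 161): 00000000
Gen 3 (rule 22): 00000000
Gen 4 (rule 161): 11111111
Gen 5 (rule 22): 00000000
Gen 6 (rule 161): 11111111
Gen 7 (rule 22): 00000000
Gen 8 (rule 161): 11111111
Gen 9 (rule 22): 00000000
Gen 10 (rule 161): 11111111
Gen 11 (rule 22): 00000000
Gen 12 (rule 161): 11111111
Gen 13 (rule 22): 00000000
Gen 14 (rule 161): 11111111
Gen 15 (rule 22): 00000000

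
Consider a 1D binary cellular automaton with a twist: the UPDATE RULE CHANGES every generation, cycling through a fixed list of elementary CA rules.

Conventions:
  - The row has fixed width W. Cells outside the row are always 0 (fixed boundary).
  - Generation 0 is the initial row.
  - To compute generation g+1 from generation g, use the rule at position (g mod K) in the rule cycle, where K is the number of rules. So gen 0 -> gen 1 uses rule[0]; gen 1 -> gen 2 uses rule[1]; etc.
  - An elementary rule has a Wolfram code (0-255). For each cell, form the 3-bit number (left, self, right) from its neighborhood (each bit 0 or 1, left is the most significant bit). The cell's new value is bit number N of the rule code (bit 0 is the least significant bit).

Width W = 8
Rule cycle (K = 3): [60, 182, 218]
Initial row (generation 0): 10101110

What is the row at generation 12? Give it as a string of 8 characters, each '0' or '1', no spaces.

Gen 0: 10101110
Gen 1 (rule 60): 11111001
Gen 2 (rule 182): 01110111
Gen 3 (rule 218): 11110111
Gen 4 (rule 60): 10001100
Gen 5 (rule 182): 11010010
Gen 6 (rule 218): 11001101
Gen 7 (rule 60): 10101011
Gen 8 (rule 182): 11111100
Gen 9 (rule 218): 11111110
Gen 10 (rule 60): 10000001
Gen 11 (rule 182): 11000011
Gen 12 (rule 218): 11100111

Answer: 11100111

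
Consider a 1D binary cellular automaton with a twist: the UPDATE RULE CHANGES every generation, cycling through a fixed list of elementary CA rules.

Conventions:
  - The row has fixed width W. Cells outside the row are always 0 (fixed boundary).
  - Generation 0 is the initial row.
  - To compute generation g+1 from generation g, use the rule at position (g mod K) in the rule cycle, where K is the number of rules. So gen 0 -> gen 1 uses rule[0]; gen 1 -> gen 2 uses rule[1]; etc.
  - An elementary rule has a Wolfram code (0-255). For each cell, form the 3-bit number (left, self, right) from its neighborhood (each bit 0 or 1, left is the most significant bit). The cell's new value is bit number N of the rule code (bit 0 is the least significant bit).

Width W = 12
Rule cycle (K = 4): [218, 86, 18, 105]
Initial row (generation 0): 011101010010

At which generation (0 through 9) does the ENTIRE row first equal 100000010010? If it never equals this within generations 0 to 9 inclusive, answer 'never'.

Answer: never

Derivation:
Gen 0: 011101010010
Gen 1 (rule 218): 111100001101
Gen 2 (rule 86): 000110010101
Gen 3 (rule 18): 001001100000
Gen 4 (rule 105): 100001101111
Gen 5 (rule 218): 010011101111
Gen 6 (rule 86): 111100100001
Gen 7 (rule 18): 000011010010
Gen 8 (rule 105): 111011100000
Gen 9 (rule 218): 111011110000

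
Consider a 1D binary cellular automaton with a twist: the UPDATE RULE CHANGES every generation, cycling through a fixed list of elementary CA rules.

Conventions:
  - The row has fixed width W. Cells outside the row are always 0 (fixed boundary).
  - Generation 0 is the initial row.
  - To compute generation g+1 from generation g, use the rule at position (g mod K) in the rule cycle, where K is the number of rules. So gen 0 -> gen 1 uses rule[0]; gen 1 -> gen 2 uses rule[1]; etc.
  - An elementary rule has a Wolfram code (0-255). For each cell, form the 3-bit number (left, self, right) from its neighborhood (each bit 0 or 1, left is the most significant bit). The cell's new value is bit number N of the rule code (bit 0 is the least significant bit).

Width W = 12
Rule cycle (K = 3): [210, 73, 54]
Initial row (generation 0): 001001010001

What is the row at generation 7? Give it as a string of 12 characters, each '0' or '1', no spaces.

Answer: 010110111110

Derivation:
Gen 0: 001001010001
Gen 1 (rule 210): 010110001010
Gen 2 (rule 73): 000110100000
Gen 3 (rule 54): 001001110000
Gen 4 (rule 210): 010110111000
Gen 5 (rule 73): 000110101011
Gen 6 (rule 54): 001001111100
Gen 7 (rule 210): 010110111110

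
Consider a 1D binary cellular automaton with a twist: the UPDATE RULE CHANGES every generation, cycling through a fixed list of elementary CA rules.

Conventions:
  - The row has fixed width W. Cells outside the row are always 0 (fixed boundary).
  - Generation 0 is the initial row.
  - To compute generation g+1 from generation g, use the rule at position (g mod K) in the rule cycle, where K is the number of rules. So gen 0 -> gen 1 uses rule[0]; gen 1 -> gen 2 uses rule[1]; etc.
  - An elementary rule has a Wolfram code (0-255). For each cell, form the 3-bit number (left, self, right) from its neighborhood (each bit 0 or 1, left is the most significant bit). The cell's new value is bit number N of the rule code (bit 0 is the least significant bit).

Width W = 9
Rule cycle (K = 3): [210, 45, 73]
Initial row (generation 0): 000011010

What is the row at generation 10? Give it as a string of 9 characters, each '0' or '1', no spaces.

Answer: 010001101

Derivation:
Gen 0: 000011010
Gen 1 (rule 210): 000101001
Gen 2 (rule 45): 110111001
Gen 3 (rule 73): 110101000
Gen 4 (rule 210): 010000100
Gen 5 (rule 45): 010110101
Gen 6 (rule 73): 000110000
Gen 7 (rule 210): 001011000
Gen 8 (rule 45): 101110011
Gen 9 (rule 73): 001010011
Gen 10 (rule 210): 010001101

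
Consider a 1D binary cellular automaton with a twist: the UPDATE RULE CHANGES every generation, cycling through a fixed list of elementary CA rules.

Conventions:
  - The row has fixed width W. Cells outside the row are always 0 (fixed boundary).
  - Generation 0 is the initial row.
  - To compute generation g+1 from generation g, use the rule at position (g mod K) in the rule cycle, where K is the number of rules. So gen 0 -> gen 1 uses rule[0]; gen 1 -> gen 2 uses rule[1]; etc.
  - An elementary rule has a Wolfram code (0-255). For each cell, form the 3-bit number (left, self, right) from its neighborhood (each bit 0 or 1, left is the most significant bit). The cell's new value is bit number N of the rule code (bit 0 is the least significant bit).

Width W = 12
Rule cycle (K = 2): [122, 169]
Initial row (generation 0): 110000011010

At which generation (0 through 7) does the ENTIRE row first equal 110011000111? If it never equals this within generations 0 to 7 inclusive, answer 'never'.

Answer: never

Derivation:
Gen 0: 110000011010
Gen 1 (rule 122): 111000111101
Gen 2 (rule 169): 110010111010
Gen 3 (rule 122): 111101101101
Gen 4 (rule 169): 111011011010
Gen 5 (rule 122): 101111111101
Gen 6 (rule 169): 011111111010
Gen 7 (rule 122): 110000001101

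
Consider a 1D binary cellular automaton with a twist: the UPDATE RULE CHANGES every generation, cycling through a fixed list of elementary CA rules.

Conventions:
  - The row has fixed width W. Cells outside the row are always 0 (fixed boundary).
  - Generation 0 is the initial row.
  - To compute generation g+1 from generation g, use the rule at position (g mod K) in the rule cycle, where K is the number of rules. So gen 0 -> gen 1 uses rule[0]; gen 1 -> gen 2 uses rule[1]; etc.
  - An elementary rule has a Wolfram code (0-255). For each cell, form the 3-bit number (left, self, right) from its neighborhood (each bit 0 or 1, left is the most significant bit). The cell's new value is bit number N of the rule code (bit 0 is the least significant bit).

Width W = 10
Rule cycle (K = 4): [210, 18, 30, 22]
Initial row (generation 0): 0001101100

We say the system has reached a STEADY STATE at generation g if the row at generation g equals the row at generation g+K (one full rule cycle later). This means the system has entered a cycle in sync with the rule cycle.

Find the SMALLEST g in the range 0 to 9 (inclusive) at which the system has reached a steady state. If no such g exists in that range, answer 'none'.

Answer: 4

Derivation:
Gen 0: 0001101100
Gen 1 (rule 210): 0010100110
Gen 2 (rule 18): 0100011001
Gen 3 (rule 30): 1110110111
Gen 4 (rule 22): 0000000000
Gen 5 (rule 210): 0000000000
Gen 6 (rule 18): 0000000000
Gen 7 (rule 30): 0000000000
Gen 8 (rule 22): 0000000000
Gen 9 (rule 210): 0000000000
Gen 10 (rule 18): 0000000000
Gen 11 (rule 30): 0000000000
Gen 12 (rule 22): 0000000000
Gen 13 (rule 210): 0000000000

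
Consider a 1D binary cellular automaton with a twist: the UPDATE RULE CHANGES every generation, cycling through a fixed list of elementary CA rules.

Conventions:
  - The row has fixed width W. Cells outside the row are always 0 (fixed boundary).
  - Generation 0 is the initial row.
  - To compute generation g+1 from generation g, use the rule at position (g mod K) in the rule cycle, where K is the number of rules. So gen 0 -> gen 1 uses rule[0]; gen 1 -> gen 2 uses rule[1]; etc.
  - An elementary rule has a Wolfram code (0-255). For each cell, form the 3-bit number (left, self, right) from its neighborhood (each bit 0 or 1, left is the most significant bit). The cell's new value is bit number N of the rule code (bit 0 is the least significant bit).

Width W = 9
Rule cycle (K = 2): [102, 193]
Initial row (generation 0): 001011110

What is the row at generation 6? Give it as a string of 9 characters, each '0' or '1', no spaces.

Gen 0: 001011110
Gen 1 (rule 102): 011100010
Gen 2 (rule 193): 001101000
Gen 3 (rule 102): 010111000
Gen 4 (rule 193): 000011011
Gen 5 (rule 102): 000101101
Gen 6 (rule 193): 110000100

Answer: 110000100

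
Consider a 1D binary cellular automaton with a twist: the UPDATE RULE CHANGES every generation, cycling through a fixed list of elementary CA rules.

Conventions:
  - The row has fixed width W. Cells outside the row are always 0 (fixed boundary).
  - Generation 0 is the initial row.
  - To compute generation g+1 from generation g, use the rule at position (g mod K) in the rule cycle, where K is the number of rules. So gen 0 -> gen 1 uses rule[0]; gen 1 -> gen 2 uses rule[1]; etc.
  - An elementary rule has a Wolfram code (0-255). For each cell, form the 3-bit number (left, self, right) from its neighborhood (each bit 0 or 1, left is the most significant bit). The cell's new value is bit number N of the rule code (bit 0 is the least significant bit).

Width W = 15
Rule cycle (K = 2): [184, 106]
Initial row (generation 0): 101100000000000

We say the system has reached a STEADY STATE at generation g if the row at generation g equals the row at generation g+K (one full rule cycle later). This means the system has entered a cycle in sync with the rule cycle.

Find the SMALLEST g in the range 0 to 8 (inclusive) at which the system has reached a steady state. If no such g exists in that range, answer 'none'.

Answer: none

Derivation:
Gen 0: 101100000000000
Gen 1 (rule 184): 011010000000000
Gen 2 (rule 106): 111100000000000
Gen 3 (rule 184): 111010000000000
Gen 4 (rule 106): 101100000000000
Gen 5 (rule 184): 011010000000000
Gen 6 (rule 106): 111100000000000
Gen 7 (rule 184): 111010000000000
Gen 8 (rule 106): 101100000000000
Gen 9 (rule 184): 011010000000000
Gen 10 (rule 106): 111100000000000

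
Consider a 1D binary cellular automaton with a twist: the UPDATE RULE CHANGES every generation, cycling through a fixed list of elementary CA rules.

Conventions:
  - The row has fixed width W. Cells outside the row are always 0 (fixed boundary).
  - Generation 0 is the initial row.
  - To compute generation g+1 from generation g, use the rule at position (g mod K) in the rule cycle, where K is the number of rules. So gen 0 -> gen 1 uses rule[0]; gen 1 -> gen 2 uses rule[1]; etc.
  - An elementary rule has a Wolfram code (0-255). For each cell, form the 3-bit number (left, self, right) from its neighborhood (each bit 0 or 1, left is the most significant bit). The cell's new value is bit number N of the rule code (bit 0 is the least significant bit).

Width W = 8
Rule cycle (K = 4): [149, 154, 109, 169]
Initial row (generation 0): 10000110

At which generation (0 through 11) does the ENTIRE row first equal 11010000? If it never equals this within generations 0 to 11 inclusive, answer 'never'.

Answer: never

Derivation:
Gen 0: 10000110
Gen 1 (rule 149): 11110001
Gen 2 (rule 154): 11101010
Gen 3 (rule 109): 10111110
Gen 4 (rule 169): 01111100
Gen 5 (rule 149): 00111011
Gen 6 (rule 154): 01110010
Gen 7 (rule 109): 01010010
Gen 8 (rule 169): 00100000
Gen 9 (rule 149): 10111111
Gen 10 (rule 154): 00111110
Gen 11 (rule 109): 10100010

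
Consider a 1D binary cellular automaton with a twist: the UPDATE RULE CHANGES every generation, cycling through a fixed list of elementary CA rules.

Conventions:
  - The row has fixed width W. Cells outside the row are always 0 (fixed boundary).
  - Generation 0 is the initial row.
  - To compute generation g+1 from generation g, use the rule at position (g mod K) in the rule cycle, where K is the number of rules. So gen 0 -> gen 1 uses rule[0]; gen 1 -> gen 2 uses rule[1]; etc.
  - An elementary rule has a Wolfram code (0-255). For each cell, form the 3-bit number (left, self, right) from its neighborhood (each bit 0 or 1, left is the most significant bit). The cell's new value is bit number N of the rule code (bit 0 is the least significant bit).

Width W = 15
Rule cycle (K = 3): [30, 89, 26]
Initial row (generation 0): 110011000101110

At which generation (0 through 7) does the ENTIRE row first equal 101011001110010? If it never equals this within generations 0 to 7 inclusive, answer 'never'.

Gen 0: 110011000101110
Gen 1 (rule 30): 101110101101001
Gen 2 (rule 89): 001010001100100
Gen 3 (rule 26): 010001011011010
Gen 4 (rule 30): 111011010010011
Gen 5 (rule 89): 101011001001011
Gen 6 (rule 26): 000010110110010
Gen 7 (rule 30): 000110100101111

Answer: never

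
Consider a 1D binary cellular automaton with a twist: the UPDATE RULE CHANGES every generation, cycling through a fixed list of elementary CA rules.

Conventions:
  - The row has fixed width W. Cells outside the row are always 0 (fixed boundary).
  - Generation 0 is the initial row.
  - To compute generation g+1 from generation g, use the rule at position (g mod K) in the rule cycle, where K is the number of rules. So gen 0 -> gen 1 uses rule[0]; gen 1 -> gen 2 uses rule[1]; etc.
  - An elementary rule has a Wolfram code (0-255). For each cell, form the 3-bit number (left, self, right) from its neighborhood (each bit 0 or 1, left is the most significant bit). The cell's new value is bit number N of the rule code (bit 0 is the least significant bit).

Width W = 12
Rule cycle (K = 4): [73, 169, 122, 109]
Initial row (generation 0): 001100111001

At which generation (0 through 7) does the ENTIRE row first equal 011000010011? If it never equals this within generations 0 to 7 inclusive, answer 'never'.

Gen 0: 001100111001
Gen 1 (rule 73): 101100101000
Gen 2 (rule 169): 011000010011
Gen 3 (rule 122): 111100101111
Gen 4 (rule 109): 100100111001
Gen 5 (rule 73): 000000101000
Gen 6 (rule 169): 111110010011
Gen 7 (rule 122): 100011101111

Answer: 2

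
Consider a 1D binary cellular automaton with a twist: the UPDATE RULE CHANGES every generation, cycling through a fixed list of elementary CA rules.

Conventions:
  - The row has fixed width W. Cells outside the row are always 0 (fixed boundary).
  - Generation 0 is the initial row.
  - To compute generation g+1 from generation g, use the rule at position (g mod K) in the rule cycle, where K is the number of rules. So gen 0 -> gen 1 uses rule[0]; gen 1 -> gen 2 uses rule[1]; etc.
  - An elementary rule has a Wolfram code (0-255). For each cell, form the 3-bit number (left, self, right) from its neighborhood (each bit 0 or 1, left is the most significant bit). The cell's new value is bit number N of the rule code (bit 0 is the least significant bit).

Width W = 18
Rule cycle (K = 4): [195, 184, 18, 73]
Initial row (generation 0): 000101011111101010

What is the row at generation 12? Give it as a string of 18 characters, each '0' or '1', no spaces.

Gen 0: 000101011111101010
Gen 1 (rule 195): 111000001111100000
Gen 2 (rule 184): 110100001111010000
Gen 3 (rule 18): 000010010000001000
Gen 4 (rule 73): 111000000111100011
Gen 5 (rule 195): 011011111011101101
Gen 6 (rule 184): 010111110111011010
Gen 7 (rule 18): 100000000000000001
Gen 8 (rule 73): 001111111111111100
Gen 9 (rule 195): 110111111111111101
Gen 10 (rule 184): 101111111111111010
Gen 11 (rule 18): 000000000000000001
Gen 12 (rule 73): 111111111111111100

Answer: 111111111111111100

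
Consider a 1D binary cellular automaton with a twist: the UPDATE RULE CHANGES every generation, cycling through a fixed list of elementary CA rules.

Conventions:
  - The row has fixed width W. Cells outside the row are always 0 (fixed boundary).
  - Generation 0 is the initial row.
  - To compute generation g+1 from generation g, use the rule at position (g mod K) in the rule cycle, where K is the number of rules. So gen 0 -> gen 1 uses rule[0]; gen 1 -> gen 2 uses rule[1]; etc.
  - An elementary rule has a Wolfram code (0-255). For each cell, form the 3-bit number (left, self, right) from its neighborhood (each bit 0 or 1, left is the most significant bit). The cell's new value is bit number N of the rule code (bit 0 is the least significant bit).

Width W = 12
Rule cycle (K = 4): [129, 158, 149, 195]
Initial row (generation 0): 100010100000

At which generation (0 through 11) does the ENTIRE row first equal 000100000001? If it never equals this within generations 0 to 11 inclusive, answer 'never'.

Answer: 5

Derivation:
Gen 0: 100010100000
Gen 1 (rule 129): 001000001111
Gen 2 (rule 158): 011100011110
Gen 3 (rule 149): 001011001101
Gen 4 (rule 195): 110001010100
Gen 5 (rule 129): 000100000001
Gen 6 (rule 158): 001110000011
Gen 7 (rule 149): 100101111000
Gen 8 (rule 195): 001000111011
Gen 9 (rule 129): 100010010000
Gen 10 (rule 158): 110111111000
Gen 11 (rule 149): 000011110111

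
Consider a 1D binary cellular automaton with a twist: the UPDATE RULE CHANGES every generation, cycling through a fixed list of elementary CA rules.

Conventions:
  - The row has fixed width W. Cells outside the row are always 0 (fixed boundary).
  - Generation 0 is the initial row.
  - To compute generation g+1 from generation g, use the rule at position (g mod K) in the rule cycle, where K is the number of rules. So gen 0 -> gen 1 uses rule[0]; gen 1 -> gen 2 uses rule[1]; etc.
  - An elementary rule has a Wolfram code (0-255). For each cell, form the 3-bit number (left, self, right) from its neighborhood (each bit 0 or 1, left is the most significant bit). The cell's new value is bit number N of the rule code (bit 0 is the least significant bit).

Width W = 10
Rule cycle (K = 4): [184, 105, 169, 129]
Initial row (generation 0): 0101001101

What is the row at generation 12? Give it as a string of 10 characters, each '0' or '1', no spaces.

Gen 0: 0101001101
Gen 1 (rule 184): 0010101010
Gen 2 (rule 105): 1001010100
Gen 3 (rule 169): 0000101001
Gen 4 (rule 129): 1110000000
Gen 5 (rule 184): 1101000000
Gen 6 (rule 105): 1110011111
Gen 7 (rule 169): 1100011110
Gen 8 (rule 129): 0001001100
Gen 9 (rule 184): 0000101010
Gen 10 (rule 105): 1110010100
Gen 11 (rule 169): 1100001001
Gen 12 (rule 129): 0001100000

Answer: 0001100000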